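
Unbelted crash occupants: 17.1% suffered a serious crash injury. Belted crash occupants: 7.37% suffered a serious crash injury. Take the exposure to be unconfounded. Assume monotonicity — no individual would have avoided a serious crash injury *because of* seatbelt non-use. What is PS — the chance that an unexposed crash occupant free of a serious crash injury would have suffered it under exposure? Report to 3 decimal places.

PS ≈ 0.105

p₁ = 0.171, p₀ = 0.0737.
Under exogeneity and monotonicity, PS = (p₁ − p₀) / (1 − p₀).
PS = (0.171 − 0.0737) / (1 − 0.0737) = 0.0973 / 0.9263 ≈ 0.1050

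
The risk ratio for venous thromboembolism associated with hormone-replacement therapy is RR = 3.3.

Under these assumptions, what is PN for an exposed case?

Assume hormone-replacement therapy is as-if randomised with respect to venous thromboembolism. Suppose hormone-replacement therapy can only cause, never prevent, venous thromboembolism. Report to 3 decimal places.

Under exogeneity and monotonicity, PN = (RR − 1) / RR = 1 − 1/RR.
PN = (3.3 − 1) / 3.3 = 2.3 / 3.3 ≈ 0.6970

PN ≈ 0.697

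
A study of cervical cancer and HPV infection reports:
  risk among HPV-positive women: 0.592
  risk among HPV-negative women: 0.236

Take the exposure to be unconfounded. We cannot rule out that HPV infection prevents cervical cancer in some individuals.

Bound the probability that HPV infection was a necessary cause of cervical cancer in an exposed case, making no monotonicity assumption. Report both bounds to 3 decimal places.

0.601 ≤ PN ≤ 1.000

Let p₁ = 0.592, p₀ = 0.236.
Under exogeneity alone the bounds on PN are max{0,(p₁−p₀)/p₁} ≤ PN ≤ min{1,(1−p₀)/p₁}.
  lower = (p₁ − p₀)/p₁ = 0.356 / 0.592 ≈ 0.6014
  upper = min{1, (1 − p₀)/p₁} = 0.764 / 0.592 ≈ 1.2905 → capped at 1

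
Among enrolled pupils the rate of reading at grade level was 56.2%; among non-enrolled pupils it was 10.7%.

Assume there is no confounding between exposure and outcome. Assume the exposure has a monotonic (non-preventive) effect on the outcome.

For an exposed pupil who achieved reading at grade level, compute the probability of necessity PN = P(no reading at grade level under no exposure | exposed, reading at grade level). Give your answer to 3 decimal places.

PN ≈ 0.810

p₁ = 0.562, p₀ = 0.107.
Under exogeneity and monotonicity, PN = (p₁ − p₀) / p₁.
PN = (0.562 − 0.107) / 0.562 = 0.455 / 0.562 ≈ 0.8096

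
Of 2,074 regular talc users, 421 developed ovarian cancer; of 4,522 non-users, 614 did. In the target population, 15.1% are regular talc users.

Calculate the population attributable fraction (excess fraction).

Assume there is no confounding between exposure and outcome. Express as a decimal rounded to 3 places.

PAF ≈ 0.070

p₁ = P(outcome | exposed) = 421/2074 = 0.20299
p₀ = P(outcome | unexposed) = 614/4522 = 0.13578
Overall risk P(Y=1) = π·p₁ + (1−π)·p₀ = 0.151×0.20299 + 0.849×0.13578 = 0.14593.
Under exogeneity, PAF = [P(Y=1) − p₀] / P(Y=1).
PAF = (0.14593 − 0.13578) / 0.14593 ≈ 0.0695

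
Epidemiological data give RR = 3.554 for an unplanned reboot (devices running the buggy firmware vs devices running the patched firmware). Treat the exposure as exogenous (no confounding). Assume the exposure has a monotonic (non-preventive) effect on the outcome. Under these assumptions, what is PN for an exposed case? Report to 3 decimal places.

Under exogeneity and monotonicity, PN = (RR − 1) / RR = 1 − 1/RR.
PN = (3.554 − 1) / 3.554 = 2.554 / 3.554 ≈ 0.7186

PN ≈ 0.719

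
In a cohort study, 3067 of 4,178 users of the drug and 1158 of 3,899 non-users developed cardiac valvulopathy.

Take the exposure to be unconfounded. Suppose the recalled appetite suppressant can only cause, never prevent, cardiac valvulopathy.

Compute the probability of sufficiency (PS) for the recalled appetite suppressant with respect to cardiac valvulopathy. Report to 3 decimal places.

PS ≈ 0.622

p₁ = P(outcome | exposed) = 3067/4178 = 0.73408
p₀ = P(outcome | unexposed) = 1158/3899 = 0.297
Under exogeneity and monotonicity, PS = (p₁ − p₀) / (1 − p₀).
PS = (0.73408 − 0.297) / (1 − 0.297) = 0.43708 / 0.703 ≈ 0.6217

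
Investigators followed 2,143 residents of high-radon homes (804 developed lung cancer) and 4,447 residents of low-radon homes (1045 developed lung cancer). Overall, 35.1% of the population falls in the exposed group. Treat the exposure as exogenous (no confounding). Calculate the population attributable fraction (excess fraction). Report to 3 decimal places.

p₁ = P(outcome | exposed) = 804/2143 = 0.37517
p₀ = P(outcome | unexposed) = 1045/4447 = 0.23499
Overall risk P(Y=1) = π·p₁ + (1−π)·p₀ = 0.351×0.37517 + 0.649×0.23499 = 0.28419.
Under exogeneity, PAF = [P(Y=1) − p₀] / P(Y=1).
PAF = (0.28419 − 0.23499) / 0.28419 ≈ 0.1731

PAF ≈ 0.173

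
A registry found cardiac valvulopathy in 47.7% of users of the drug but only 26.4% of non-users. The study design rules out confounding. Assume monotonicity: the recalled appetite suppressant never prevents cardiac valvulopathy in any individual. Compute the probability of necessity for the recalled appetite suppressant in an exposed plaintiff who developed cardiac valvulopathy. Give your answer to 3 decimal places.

p₁ = 0.477, p₀ = 0.264.
Under exogeneity and monotonicity, PN = (p₁ − p₀) / p₁.
PN = (0.477 − 0.264) / 0.477 = 0.213 / 0.477 ≈ 0.4465

PN ≈ 0.447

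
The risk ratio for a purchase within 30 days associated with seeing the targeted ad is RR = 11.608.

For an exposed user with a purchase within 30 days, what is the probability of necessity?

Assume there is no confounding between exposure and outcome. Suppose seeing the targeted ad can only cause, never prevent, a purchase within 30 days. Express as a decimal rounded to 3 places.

PN ≈ 0.914

Under exogeneity and monotonicity, PN = (RR − 1) / RR = 1 − 1/RR.
PN = (11.608 − 1) / 11.608 = 10.61 / 11.608 ≈ 0.9139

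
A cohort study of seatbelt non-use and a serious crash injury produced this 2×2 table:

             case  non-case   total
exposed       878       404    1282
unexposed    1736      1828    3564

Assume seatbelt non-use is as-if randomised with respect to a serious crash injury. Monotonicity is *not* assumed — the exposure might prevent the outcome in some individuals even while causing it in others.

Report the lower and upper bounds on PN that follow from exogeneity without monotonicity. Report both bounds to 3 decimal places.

p₁ = P(outcome | exposed) = 878/1282 = 0.68487
p₀ = P(outcome | unexposed) = 1736/3564 = 0.48709
Under exogeneity alone the bounds on PN are max{0,(p₁−p₀)/p₁} ≤ PN ≤ min{1,(1−p₀)/p₁}.
  lower = (p₁ − p₀)/p₁ = 0.19777 / 0.68487 ≈ 0.2888
  upper = min{1, (1 − p₀)/p₁} = 0.51291 / 0.68487 ≈ 0.7489

0.289 ≤ PN ≤ 0.749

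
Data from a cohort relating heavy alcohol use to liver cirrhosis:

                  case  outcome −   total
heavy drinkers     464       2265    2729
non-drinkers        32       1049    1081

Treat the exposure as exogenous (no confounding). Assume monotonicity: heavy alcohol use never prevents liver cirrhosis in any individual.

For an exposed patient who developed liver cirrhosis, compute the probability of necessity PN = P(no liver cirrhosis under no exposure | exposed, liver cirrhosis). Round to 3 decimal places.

p₁ = P(outcome | exposed) = 464/2729 = 0.17003
p₀ = P(outcome | unexposed) = 32/1081 = 0.029602
Under exogeneity and monotonicity, PN = (p₁ − p₀)/p₁.
PN = (0.17003 − 0.029602) / 0.17003 ≈ 0.8259

PN ≈ 0.826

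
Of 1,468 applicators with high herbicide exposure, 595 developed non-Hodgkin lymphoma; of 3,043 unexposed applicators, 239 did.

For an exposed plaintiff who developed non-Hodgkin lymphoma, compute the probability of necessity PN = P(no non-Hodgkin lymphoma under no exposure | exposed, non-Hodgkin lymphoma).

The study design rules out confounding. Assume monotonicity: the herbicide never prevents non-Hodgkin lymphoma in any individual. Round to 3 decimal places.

p₁ = P(outcome | exposed) = 595/1468 = 0.40531
p₀ = P(outcome | unexposed) = 239/3043 = 0.078541
Under exogeneity and monotonicity, PN = (p₁ − p₀) / p₁.
PN = (0.40531 − 0.078541) / 0.40531 = 0.32677 / 0.40531 ≈ 0.8062

PN ≈ 0.806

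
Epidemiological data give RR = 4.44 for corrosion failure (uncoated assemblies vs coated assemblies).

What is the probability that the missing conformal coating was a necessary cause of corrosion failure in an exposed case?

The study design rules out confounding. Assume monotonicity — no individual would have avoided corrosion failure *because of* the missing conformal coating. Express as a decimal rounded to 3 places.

PN ≈ 0.775

Under exogeneity and monotonicity, PN = (RR − 1) / RR = 1 − 1/RR.
PN = (4.44 − 1) / 4.44 = 3.44 / 4.44 ≈ 0.7748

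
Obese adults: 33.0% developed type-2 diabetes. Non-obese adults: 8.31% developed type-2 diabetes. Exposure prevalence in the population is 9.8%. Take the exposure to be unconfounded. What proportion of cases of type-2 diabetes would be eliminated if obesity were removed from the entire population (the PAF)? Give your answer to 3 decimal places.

PAF ≈ 0.226

p₁ = 0.33, p₀ = 0.0831.
Overall risk P(Y=1) = π·p₁ + (1−π)·p₀ = 0.098×0.33 + 0.902×0.0831 = 0.1073.
Under exogeneity, PAF = [P(Y=1) − p₀] / P(Y=1).
PAF = (0.1073 − 0.0831) / 0.1073 ≈ 0.2255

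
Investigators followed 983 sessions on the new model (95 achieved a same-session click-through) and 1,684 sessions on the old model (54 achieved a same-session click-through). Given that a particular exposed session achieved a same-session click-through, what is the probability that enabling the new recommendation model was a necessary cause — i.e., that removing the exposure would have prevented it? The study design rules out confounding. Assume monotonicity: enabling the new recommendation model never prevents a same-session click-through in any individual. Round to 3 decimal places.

PN ≈ 0.668

p₁ = P(outcome | exposed) = 95/983 = 0.096643
p₀ = P(outcome | unexposed) = 54/1684 = 0.032067
Under exogeneity and monotonicity, PN = (p₁ − p₀) / p₁.
PN = (0.096643 − 0.032067) / 0.096643 = 0.064576 / 0.096643 ≈ 0.6682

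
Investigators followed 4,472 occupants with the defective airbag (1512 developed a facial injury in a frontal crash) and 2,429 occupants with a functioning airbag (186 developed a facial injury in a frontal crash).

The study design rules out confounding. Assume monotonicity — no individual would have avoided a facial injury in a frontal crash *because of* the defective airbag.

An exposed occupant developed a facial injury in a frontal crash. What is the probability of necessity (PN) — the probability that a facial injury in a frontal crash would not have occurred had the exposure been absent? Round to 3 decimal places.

p₁ = P(outcome | exposed) = 1512/4472 = 0.3381
p₀ = P(outcome | unexposed) = 186/2429 = 0.076575
Under exogeneity and monotonicity, PN = (p₁ − p₀) / p₁.
PN = (0.3381 − 0.076575) / 0.3381 = 0.26153 / 0.3381 ≈ 0.7735

PN ≈ 0.774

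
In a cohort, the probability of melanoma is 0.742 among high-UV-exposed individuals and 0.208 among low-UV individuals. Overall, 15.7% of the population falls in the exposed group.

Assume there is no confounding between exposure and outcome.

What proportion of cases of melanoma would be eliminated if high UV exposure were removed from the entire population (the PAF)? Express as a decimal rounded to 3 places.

Let p₁ = 0.742, p₀ = 0.208.
Overall risk P(Y=1) = π·p₁ + (1−π)·p₀ = 0.157×0.742 + 0.843×0.208 = 0.29184.
Under exogeneity, PAF = [P(Y=1) − p₀] / P(Y=1).
PAF = (0.29184 − 0.208) / 0.29184 ≈ 0.2873

PAF ≈ 0.287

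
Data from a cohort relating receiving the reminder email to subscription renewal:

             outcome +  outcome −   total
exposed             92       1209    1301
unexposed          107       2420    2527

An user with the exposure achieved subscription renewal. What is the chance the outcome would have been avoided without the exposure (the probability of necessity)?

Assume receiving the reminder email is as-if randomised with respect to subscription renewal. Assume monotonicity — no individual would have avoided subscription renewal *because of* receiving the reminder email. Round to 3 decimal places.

p₁ = P(outcome | exposed) = 92/1301 = 0.070715
p₀ = P(outcome | unexposed) = 107/2527 = 0.042343
Under exogeneity and monotonicity, PN = (p₁ − p₀) / p₁.
PN = (0.070715 − 0.042343) / 0.070715 = 0.028372 / 0.070715 ≈ 0.4012

PN ≈ 0.401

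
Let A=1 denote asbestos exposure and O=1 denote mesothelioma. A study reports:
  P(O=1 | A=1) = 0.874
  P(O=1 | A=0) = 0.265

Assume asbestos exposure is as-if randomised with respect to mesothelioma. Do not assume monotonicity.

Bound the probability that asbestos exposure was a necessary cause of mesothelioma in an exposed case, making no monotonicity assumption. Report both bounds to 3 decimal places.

Let p₁ = 0.874, p₀ = 0.265.
Under exogeneity alone the bounds on PN are max{0,(p₁−p₀)/p₁} ≤ PN ≤ min{1,(1−p₀)/p₁}.
  lower = (p₁ − p₀)/p₁ = 0.609 / 0.874 ≈ 0.6968
  upper = min{1, (1 − p₀)/p₁} = 0.735 / 0.874 ≈ 0.8410

0.697 ≤ PN ≤ 0.841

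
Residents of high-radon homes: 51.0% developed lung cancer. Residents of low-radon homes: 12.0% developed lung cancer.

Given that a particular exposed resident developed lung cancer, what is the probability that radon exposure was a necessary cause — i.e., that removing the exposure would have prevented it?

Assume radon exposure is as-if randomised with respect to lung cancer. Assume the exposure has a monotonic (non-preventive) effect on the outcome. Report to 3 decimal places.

PN ≈ 0.765

p₁ = 0.51, p₀ = 0.12.
Under exogeneity and monotonicity, PN = (p₁ − p₀) / p₁.
PN = (0.51 − 0.12) / 0.51 = 0.39 / 0.51 ≈ 0.7647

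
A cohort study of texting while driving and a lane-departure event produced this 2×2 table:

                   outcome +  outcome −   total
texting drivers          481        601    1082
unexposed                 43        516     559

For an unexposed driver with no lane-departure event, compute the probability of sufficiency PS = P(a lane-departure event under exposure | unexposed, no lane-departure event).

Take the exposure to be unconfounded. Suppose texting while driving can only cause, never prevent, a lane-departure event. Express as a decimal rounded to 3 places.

p₁ = P(outcome | exposed) = 481/1082 = 0.44455
p₀ = P(outcome | unexposed) = 43/559 = 0.076923
Under exogeneity and monotonicity, PS = (p₁ − p₀) / (1 − p₀).
PS = (0.44455 − 0.076923) / (1 − 0.076923) = 0.36762 / 0.92308 ≈ 0.3983

PS ≈ 0.398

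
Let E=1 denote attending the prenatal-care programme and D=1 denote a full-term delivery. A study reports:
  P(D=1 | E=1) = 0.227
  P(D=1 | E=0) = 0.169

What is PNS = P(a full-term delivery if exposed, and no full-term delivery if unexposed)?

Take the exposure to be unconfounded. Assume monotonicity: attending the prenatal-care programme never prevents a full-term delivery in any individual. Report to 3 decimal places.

PNS ≈ 0.058

Let p₁ = 0.227, p₀ = 0.169.
Under exogeneity and monotonicity, PNS = p₁ − p₀.
PNS = 0.227 − 0.169 = 0.058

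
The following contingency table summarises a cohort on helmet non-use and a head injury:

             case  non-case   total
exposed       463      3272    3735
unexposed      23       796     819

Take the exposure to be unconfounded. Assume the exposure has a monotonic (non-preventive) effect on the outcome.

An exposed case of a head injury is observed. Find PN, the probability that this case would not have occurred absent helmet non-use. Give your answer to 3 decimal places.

PN ≈ 0.773

p₁ = P(outcome | exposed) = 463/3735 = 0.12396
p₀ = P(outcome | unexposed) = 23/819 = 0.028083
Under exogeneity and monotonicity, PN = (p₁ − p₀) / p₁.
PN = (0.12396 − 0.028083) / 0.12396 = 0.095879 / 0.12396 ≈ 0.7735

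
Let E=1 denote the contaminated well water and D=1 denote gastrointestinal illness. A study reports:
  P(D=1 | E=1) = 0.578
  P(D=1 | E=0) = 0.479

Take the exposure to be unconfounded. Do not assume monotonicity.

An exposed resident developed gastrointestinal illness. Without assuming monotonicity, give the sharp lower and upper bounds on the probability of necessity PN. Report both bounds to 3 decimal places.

Let p₁ = 0.578, p₀ = 0.479.
Under exogeneity alone the bounds on PN are max{0,(p₁−p₀)/p₁} ≤ PN ≤ min{1,(1−p₀)/p₁}.
  lower = (p₁ − p₀)/p₁ = 0.099 / 0.578 ≈ 0.1713
  upper = min{1, (1 − p₀)/p₁} = 0.521 / 0.578 ≈ 0.9014

0.171 ≤ PN ≤ 0.901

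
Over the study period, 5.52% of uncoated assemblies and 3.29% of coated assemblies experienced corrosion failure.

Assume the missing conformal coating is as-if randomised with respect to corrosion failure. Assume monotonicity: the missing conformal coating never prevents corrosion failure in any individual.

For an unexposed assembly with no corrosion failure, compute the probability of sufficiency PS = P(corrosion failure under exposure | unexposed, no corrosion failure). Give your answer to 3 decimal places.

p₁ = 0.0552, p₀ = 0.0329.
Under exogeneity and monotonicity, PS = (p₁ − p₀) / (1 − p₀).
PS = (0.0552 − 0.0329) / (1 − 0.0329) = 0.0223 / 0.9671 ≈ 0.0231

PS ≈ 0.023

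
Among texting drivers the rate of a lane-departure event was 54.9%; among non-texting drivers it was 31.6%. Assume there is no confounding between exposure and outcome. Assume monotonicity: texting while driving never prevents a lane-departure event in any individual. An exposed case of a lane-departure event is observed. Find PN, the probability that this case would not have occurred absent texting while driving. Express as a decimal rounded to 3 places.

PN ≈ 0.424

p₁ = 0.549, p₀ = 0.316.
Under exogeneity and monotonicity, PN = (p₁ − p₀) / p₁.
PN = (0.549 − 0.316) / 0.549 = 0.233 / 0.549 ≈ 0.4244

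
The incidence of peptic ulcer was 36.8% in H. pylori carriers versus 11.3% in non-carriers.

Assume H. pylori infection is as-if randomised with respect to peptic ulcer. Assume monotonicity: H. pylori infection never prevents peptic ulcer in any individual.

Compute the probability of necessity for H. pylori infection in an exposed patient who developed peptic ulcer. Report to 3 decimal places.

PN ≈ 0.693

p₁ = 0.368, p₀ = 0.113.
Under exogeneity and monotonicity, PN = (p₁ − p₀) / p₁.
PN = (0.368 − 0.113) / 0.368 = 0.255 / 0.368 ≈ 0.6929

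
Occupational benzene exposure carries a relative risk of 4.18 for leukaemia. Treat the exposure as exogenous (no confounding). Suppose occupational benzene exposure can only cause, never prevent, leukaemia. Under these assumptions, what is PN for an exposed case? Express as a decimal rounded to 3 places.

Under exogeneity and monotonicity, PN = (RR − 1) / RR = 1 − 1/RR.
PN = (4.18 − 1) / 4.18 = 3.18 / 4.18 ≈ 0.7608

PN ≈ 0.761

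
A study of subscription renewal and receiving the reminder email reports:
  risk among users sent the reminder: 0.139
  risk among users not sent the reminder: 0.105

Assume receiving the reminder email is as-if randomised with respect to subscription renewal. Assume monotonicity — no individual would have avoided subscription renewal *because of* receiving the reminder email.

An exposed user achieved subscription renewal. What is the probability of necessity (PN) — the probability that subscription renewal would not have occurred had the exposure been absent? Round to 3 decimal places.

PN ≈ 0.245

Let p₁ = 0.139, p₀ = 0.105.
Under exogeneity and monotonicity, PN = (p₁ − p₀) / p₁.
PN = (0.139 − 0.105) / 0.139 = 0.034 / 0.139 ≈ 0.2446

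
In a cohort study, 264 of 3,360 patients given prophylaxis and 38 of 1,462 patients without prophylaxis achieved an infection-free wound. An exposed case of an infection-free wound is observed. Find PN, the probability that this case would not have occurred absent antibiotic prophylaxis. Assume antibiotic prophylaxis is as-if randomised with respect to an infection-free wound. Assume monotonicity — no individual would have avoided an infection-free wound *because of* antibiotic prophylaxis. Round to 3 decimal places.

p₁ = P(outcome | exposed) = 264/3360 = 0.078571
p₀ = P(outcome | unexposed) = 38/1462 = 0.025992
Under exogeneity and monotonicity, PN = (p₁ − p₀) / p₁.
PN = (0.078571 − 0.025992) / 0.078571 = 0.05258 / 0.078571 ≈ 0.6692

PN ≈ 0.669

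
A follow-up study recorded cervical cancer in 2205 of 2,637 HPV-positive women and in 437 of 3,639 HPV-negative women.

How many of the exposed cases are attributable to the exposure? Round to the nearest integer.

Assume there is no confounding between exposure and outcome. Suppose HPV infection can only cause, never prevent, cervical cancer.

about 1888 cases

p₁ = P(outcome | exposed) = 2205/2637 = 0.83618
p₀ = P(outcome | unexposed) = 437/3639 = 0.12009
PN = (p₁ − p₀)/p₁ = (0.83618 − 0.12009) / 0.83618 ≈ 0.85638.
Attributable cases ≈ PN × (exposed cases) = 0.85638 × 2205 ≈ 1888.33.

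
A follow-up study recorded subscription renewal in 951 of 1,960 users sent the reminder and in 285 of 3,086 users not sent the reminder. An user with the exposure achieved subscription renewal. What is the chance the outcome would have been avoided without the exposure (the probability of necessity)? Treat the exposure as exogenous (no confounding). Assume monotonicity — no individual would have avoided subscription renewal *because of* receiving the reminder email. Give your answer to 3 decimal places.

PN ≈ 0.810

p₁ = P(outcome | exposed) = 951/1960 = 0.4852
p₀ = P(outcome | unexposed) = 285/3086 = 0.092353
Under exogeneity and monotonicity, PN = (p₁ − p₀) / p₁.
PN = (0.4852 − 0.092353) / 0.4852 = 0.39285 / 0.4852 ≈ 0.8097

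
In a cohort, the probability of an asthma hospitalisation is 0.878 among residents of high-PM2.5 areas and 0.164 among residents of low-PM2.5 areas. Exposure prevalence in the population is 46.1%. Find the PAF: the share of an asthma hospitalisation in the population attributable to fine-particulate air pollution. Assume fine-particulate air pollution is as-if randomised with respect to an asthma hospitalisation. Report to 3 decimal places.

Let p₁ = 0.878, p₀ = 0.164.
Overall risk P(Y=1) = π·p₁ + (1−π)·p₀ = 0.461×0.878 + 0.539×0.164 = 0.49315.
Under exogeneity, PAF = [P(Y=1) − p₀] / P(Y=1).
PAF = (0.49315 − 0.164) / 0.49315 ≈ 0.6674

PAF ≈ 0.667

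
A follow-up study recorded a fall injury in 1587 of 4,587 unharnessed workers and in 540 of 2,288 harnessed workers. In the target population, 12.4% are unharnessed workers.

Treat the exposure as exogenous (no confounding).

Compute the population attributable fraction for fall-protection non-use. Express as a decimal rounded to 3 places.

PAF ≈ 0.055

p₁ = P(outcome | exposed) = 1587/4587 = 0.34598
p₀ = P(outcome | unexposed) = 540/2288 = 0.23601
Overall risk P(Y=1) = π·p₁ + (1−π)·p₀ = 0.124×0.34598 + 0.876×0.23601 = 0.24965.
Under exogeneity, PAF = [P(Y=1) − p₀] / P(Y=1).
PAF = (0.24965 − 0.23601) / 0.24965 ≈ 0.0546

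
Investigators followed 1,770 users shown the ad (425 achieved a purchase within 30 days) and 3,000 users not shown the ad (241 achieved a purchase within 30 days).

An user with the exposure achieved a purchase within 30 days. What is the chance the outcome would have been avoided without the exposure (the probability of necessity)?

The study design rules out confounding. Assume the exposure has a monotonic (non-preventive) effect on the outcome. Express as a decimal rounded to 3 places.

PN ≈ 0.665

p₁ = P(outcome | exposed) = 425/1770 = 0.24011
p₀ = P(outcome | unexposed) = 241/3000 = 0.080333
Under exogeneity and monotonicity, PN = (p₁ − p₀) / p₁.
PN = (0.24011 − 0.080333) / 0.24011 = 0.15978 / 0.24011 ≈ 0.6654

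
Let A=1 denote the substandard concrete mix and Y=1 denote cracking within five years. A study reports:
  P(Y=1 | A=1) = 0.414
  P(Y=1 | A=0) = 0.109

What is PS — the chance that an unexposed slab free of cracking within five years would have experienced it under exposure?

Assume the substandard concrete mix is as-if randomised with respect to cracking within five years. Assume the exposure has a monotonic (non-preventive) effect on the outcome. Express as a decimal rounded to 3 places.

PS ≈ 0.342

Let p₁ = 0.414, p₀ = 0.109.
Under exogeneity and monotonicity, PS = (p₁ − p₀) / (1 − p₀).
PS = (0.414 − 0.109) / (1 − 0.109) = 0.305 / 0.891 ≈ 0.3423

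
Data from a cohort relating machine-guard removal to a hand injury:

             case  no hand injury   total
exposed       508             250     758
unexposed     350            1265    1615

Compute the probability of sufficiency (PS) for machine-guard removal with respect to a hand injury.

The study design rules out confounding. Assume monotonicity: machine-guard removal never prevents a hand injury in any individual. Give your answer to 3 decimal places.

PS ≈ 0.579

p₁ = P(outcome | exposed) = 508/758 = 0.67018
p₀ = P(outcome | unexposed) = 350/1615 = 0.21672
Under exogeneity and monotonicity, PS = (p₁ − p₀) / (1 − p₀).
PS = (0.67018 − 0.21672) / (1 − 0.21672) = 0.45347 / 0.78328 ≈ 0.5789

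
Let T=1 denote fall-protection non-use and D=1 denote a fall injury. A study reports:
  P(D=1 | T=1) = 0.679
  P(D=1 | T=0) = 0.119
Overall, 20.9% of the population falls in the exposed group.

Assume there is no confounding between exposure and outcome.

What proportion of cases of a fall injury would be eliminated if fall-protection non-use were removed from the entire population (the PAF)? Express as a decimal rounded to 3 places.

PAF ≈ 0.496

Let p₁ = 0.679, p₀ = 0.119.
Overall risk P(Y=1) = π·p₁ + (1−π)·p₀ = 0.209×0.679 + 0.791×0.119 = 0.23604.
Under exogeneity, PAF = [P(Y=1) − p₀] / P(Y=1).
PAF = (0.23604 − 0.119) / 0.23604 ≈ 0.4958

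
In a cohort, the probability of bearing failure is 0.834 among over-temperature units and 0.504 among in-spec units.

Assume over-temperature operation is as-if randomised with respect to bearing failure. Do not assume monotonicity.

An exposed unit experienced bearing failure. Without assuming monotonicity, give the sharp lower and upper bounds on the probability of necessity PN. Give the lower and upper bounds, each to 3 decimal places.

Let p₁ = 0.834, p₀ = 0.504.
Under exogeneity alone the bounds on PN are max{0,(p₁−p₀)/p₁} ≤ PN ≤ min{1,(1−p₀)/p₁}.
  lower = (p₁ − p₀)/p₁ = 0.33 / 0.834 ≈ 0.3957
  upper = min{1, (1 − p₀)/p₁} = 0.496 / 0.834 ≈ 0.5947

0.396 ≤ PN ≤ 0.595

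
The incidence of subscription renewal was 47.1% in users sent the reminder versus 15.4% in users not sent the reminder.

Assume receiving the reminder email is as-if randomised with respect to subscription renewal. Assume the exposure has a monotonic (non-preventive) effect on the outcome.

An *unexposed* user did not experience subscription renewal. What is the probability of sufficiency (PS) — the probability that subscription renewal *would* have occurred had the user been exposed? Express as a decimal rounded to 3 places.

p₁ = 0.471, p₀ = 0.154.
Under exogeneity and monotonicity, PS = (p₁ − p₀) / (1 − p₀).
PS = (0.471 − 0.154) / (1 − 0.154) = 0.317 / 0.846 ≈ 0.3747

PS ≈ 0.375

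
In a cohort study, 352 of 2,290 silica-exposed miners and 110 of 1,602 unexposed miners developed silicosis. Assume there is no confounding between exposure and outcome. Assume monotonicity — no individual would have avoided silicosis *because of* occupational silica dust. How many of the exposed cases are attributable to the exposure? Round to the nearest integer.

p₁ = P(outcome | exposed) = 352/2290 = 0.15371
p₀ = P(outcome | unexposed) = 110/1602 = 0.068664
PN = (p₁ − p₀)/p₁ = (0.15371 − 0.068664) / 0.15371 ≈ 0.55329.
Attributable cases ≈ PN × (exposed cases) = 0.55329 × 352 ≈ 194.76.

about 195 cases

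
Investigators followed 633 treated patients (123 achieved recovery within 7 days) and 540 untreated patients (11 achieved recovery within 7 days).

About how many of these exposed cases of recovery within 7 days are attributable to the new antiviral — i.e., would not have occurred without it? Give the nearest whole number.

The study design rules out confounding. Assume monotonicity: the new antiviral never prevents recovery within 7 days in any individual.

about 110 cases

p₁ = P(outcome | exposed) = 123/633 = 0.19431
p₀ = P(outcome | unexposed) = 11/540 = 0.02037
PN = (p₁ − p₀)/p₁ = (0.19431 − 0.02037) / 0.19431 ≈ 0.89517.
Attributable cases ≈ PN × (exposed cases) = 0.89517 × 123 ≈ 110.11.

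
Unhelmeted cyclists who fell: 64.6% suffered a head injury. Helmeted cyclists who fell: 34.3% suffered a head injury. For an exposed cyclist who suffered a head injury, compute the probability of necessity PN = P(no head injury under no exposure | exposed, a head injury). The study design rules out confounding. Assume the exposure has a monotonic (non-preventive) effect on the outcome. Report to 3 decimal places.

p₁ = 0.646, p₀ = 0.343.
Under exogeneity and monotonicity, PN = (p₁ − p₀) / p₁.
PN = (0.646 − 0.343) / 0.646 = 0.303 / 0.646 ≈ 0.4690

PN ≈ 0.469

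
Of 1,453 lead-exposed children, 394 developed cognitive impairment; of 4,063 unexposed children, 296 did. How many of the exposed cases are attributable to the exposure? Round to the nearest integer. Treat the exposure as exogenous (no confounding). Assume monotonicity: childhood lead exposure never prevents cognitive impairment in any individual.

p₁ = P(outcome | exposed) = 394/1453 = 0.27116
p₀ = P(outcome | unexposed) = 296/4063 = 0.072853
PN = (p₁ − p₀)/p₁ = (0.27116 − 0.072853) / 0.27116 ≈ 0.73133.
Attributable cases ≈ PN × (exposed cases) = 0.73133 × 394 ≈ 288.15.

about 288 cases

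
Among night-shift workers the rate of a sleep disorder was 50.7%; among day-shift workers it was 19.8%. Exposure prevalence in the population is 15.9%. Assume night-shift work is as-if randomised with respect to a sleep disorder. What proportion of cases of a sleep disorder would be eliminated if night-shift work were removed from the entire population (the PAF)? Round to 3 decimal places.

p₁ = 0.507, p₀ = 0.198.
Overall risk P(Y=1) = π·p₁ + (1−π)·p₀ = 0.159×0.507 + 0.841×0.198 = 0.24713.
Under exogeneity, PAF = [P(Y=1) − p₀] / P(Y=1).
PAF = (0.24713 − 0.198) / 0.24713 ≈ 0.1988

PAF ≈ 0.199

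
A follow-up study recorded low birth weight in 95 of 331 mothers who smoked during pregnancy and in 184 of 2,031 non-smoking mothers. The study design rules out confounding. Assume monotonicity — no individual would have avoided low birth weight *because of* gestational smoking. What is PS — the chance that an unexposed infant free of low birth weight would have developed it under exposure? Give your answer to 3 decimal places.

PS ≈ 0.216

p₁ = P(outcome | exposed) = 95/331 = 0.28701
p₀ = P(outcome | unexposed) = 184/2031 = 0.090596
Under exogeneity and monotonicity, PS = (p₁ − p₀) / (1 − p₀).
PS = (0.28701 − 0.090596) / (1 − 0.090596) = 0.19641 / 0.9094 ≈ 0.2160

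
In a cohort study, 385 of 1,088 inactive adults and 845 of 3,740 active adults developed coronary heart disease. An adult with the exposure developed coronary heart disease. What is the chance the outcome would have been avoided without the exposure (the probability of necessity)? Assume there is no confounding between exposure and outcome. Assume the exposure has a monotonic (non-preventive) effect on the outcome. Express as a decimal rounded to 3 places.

p₁ = P(outcome | exposed) = 385/1088 = 0.35386
p₀ = P(outcome | unexposed) = 845/3740 = 0.22594
Under exogeneity and monotonicity, PN = (p₁ − p₀) / p₁.
PN = (0.35386 − 0.22594) / 0.35386 = 0.12792 / 0.35386 ≈ 0.3615

PN ≈ 0.362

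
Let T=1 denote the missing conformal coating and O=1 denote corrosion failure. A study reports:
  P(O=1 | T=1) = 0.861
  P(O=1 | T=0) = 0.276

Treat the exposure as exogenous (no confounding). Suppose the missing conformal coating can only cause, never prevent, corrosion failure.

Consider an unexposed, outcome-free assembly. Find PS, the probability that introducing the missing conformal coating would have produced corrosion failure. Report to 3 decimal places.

PS ≈ 0.808

Let p₁ = 0.861, p₀ = 0.276.
Under exogeneity and monotonicity, PS = (p₁ − p₀) / (1 − p₀).
PS = (0.861 − 0.276) / (1 − 0.276) = 0.585 / 0.724 ≈ 0.8080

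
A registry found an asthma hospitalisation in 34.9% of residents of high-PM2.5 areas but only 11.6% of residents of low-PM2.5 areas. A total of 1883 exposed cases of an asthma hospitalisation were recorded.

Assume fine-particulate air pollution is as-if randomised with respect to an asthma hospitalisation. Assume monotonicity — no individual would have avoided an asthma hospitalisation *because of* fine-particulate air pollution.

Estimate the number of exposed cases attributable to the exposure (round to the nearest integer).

p₁ = 0.349, p₀ = 0.116.
PN = (p₁ − p₀)/p₁ = (0.349 − 0.116) / 0.349 ≈ 0.66762.
Attributable cases ≈ PN × (exposed cases) = 0.66762 × 1883 ≈ 1257.13.

about 1257 cases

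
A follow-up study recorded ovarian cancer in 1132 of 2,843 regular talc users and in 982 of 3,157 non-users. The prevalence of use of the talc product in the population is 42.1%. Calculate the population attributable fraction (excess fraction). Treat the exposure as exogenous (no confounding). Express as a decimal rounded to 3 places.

PAF ≈ 0.105

p₁ = P(outcome | exposed) = 1132/2843 = 0.39817
p₀ = P(outcome | unexposed) = 982/3157 = 0.31105
Overall risk P(Y=1) = π·p₁ + (1−π)·p₀ = 0.421×0.39817 + 0.579×0.31105 = 0.34773.
Under exogeneity, PAF = [P(Y=1) − p₀] / P(Y=1).
PAF = (0.34773 − 0.31105) / 0.34773 ≈ 0.1055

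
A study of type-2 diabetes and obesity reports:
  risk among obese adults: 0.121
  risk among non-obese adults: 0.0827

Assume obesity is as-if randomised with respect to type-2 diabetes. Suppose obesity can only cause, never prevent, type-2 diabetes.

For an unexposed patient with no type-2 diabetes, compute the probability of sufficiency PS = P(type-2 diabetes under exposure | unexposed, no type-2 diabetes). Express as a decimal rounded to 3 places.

PS ≈ 0.042

Let p₁ = 0.121, p₀ = 0.0827.
Under exogeneity and monotonicity, PS = (p₁ − p₀) / (1 − p₀).
PS = (0.121 − 0.0827) / (1 − 0.0827) = 0.0383 / 0.9173 ≈ 0.0418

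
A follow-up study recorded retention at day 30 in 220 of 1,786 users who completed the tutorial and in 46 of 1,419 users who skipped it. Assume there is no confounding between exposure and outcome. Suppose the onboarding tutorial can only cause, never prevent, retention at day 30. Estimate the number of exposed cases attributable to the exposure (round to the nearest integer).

p₁ = P(outcome | exposed) = 220/1786 = 0.12318
p₀ = P(outcome | unexposed) = 46/1419 = 0.032417
PN = (p₁ − p₀)/p₁ = (0.12318 − 0.032417) / 0.12318 ≈ 0.73683.
Attributable cases ≈ PN × (exposed cases) = 0.73683 × 220 ≈ 162.10.

about 162 cases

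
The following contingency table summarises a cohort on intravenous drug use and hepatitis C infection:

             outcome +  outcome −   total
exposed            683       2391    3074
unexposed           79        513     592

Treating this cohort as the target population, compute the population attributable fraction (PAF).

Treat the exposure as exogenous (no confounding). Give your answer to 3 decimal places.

PAF ≈ 0.358

p₁ = P(outcome | exposed) = 683/3074 = 0.22219
p₀ = P(outcome | unexposed) = 79/592 = 0.13345
Exposure prevalence π = 3074/3666 = 0.83852; overall risk P(Y=1) = 0.20786.
Under exogeneity, PAF = [P(Y=1) − p₀]/P(Y=1).
PAF = (0.20786 − 0.13345) / 0.20786 ≈ 0.3580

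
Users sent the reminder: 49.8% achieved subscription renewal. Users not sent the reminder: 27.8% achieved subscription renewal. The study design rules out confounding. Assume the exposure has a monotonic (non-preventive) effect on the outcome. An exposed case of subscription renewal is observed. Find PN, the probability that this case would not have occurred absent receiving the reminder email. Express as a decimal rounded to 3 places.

PN ≈ 0.442

p₁ = 0.498, p₀ = 0.278.
Under exogeneity and monotonicity, PN = (p₁ − p₀) / p₁.
PN = (0.498 − 0.278) / 0.498 = 0.22 / 0.498 ≈ 0.4418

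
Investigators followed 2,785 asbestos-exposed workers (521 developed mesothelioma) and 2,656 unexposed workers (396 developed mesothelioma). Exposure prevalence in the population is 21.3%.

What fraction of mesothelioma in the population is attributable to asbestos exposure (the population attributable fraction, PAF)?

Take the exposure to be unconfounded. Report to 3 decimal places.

PAF ≈ 0.051

p₁ = P(outcome | exposed) = 521/2785 = 0.18707
p₀ = P(outcome | unexposed) = 396/2656 = 0.1491
Overall risk P(Y=1) = π·p₁ + (1−π)·p₀ = 0.213×0.18707 + 0.787×0.1491 = 0.15719.
Under exogeneity, PAF = [P(Y=1) − p₀] / P(Y=1).
PAF = (0.15719 − 0.1491) / 0.15719 ≈ 0.0515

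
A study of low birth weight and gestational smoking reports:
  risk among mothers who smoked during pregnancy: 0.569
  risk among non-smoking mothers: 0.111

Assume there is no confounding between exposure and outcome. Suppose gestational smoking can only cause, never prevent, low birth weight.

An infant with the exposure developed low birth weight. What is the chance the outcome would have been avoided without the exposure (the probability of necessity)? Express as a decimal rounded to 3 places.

PN ≈ 0.805

Let p₁ = 0.569, p₀ = 0.111.
Under exogeneity and monotonicity, PN = (p₁ − p₀) / p₁.
PN = (0.569 − 0.111) / 0.569 = 0.458 / 0.569 ≈ 0.8049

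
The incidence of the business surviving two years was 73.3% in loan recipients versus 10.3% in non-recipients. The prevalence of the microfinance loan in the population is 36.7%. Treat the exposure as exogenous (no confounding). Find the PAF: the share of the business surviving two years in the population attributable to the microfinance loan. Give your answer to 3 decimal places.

p₁ = 0.733, p₀ = 0.103.
Overall risk P(Y=1) = π·p₁ + (1−π)·p₀ = 0.367×0.733 + 0.633×0.103 = 0.33421.
Under exogeneity, PAF = [P(Y=1) − p₀] / P(Y=1).
PAF = (0.33421 − 0.103) / 0.33421 ≈ 0.6918

PAF ≈ 0.692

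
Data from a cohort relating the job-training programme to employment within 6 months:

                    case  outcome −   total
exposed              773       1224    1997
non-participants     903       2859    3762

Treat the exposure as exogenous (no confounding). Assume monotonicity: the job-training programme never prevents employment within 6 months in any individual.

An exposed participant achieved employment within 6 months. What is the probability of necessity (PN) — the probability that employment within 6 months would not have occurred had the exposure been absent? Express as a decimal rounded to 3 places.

PN ≈ 0.380

p₁ = P(outcome | exposed) = 773/1997 = 0.38708
p₀ = P(outcome | unexposed) = 903/3762 = 0.24003
Under exogeneity and monotonicity, PN = (p₁ − p₀) / p₁.
PN = (0.38708 − 0.24003) / 0.38708 = 0.14705 / 0.38708 ≈ 0.3799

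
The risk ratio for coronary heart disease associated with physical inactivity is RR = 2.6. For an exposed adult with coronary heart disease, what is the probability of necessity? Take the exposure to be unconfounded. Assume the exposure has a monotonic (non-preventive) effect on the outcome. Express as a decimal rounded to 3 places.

Under exogeneity and monotonicity, PN = (RR − 1) / RR = 1 − 1/RR.
PN = (2.6 − 1) / 2.6 = 1.6 / 2.6 ≈ 0.6154

PN ≈ 0.615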